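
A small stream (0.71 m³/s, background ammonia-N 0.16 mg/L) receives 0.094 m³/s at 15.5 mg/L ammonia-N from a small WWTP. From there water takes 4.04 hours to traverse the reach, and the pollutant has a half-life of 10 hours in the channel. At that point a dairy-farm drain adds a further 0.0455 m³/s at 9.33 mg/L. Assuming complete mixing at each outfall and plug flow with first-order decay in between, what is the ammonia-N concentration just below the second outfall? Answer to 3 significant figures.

Conservation of mass: C = (0.7100·0.1600 + 0.09400·15.50) / 0.8040 = 1.571/0.8040 = 1.953 mg/L; combined flow 0.8040 m³/s.
Half-life 10 h → k = ln 2 / 10 = 0.06931 h⁻¹ = 1.664 d⁻¹.
Decay over the reach: 1.953·exp(−kt) = 1.953·0.7558 = 1.476 mg/L.
Second outfall: C = (0.8040·1.476 + 0.04550·9.330)/0.8495 = 1.897 mg/L.

1.90 mg/L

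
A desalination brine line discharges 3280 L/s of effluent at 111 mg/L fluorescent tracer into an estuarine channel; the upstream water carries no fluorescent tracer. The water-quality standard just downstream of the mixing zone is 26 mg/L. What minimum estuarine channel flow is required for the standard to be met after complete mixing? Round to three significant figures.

Set C_mix = 26: (Q·0 + 3280·111.0) / (Q + 3280) = 26
→ Q = 3280·(111.0 − 26)/(26 − 0) = 10720 L/s.

10700 L/s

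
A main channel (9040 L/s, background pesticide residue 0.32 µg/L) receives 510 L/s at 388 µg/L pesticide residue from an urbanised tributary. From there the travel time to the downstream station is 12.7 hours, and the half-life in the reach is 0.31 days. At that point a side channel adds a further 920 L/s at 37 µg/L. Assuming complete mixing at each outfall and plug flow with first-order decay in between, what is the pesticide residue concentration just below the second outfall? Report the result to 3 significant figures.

9.12 µg/L

Flow-weighted average: C = (9040·0.3200 + 510.0·388.0) / 9550 = 200800/9550 = 21.02 µg/L; combined flow 9550 L/s.
Half-life 0.31 d → k = ln 2 / 0.31 = 2.236 d⁻¹.
After decay, C = 21.02 × e^(−kt) = 21.02 × 0.3063 = 6.439 µg/L.
At the second outfall, C = (9550·6.439 + 920.0·37.00) / (9550 + 920.0) = 9.125 µg/L.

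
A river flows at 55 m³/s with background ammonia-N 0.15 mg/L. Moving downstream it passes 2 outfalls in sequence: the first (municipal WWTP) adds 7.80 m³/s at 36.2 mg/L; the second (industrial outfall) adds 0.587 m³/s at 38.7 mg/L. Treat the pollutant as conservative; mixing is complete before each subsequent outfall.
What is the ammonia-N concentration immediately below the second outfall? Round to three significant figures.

Outfall 1: combined Q = 62.80 m³/s; C = (55.00·0.1500 + 7.800·36.20)/62.80 = 4.628 mg/L.
Outfall 2: combined Q = 63.39 m³/s; C = (62.80·4.628 + 0.5870·38.70)/63.39 = 4.943 mg/L.

4.94 mg/L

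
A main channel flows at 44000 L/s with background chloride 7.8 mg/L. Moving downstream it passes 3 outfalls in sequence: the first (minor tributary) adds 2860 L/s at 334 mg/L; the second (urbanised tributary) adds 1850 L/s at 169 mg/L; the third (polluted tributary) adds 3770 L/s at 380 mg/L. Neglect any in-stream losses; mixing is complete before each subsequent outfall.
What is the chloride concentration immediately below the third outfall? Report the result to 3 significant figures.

58.0 mg/L

Below outfall 1: Q → 46860 L/s, C = (44000·7.800 + 2860·334.0)/46860 = 27.71 mg/L.
Below outfall 2: Q → 48710 L/s, C = (46860·27.71 + 1850·169.0)/48710 = 33.08 mg/L.
Below outfall 3: Q → 52480 L/s, C = (48710·33.08 + 3770·380.0)/52480 = 58.00 mg/L.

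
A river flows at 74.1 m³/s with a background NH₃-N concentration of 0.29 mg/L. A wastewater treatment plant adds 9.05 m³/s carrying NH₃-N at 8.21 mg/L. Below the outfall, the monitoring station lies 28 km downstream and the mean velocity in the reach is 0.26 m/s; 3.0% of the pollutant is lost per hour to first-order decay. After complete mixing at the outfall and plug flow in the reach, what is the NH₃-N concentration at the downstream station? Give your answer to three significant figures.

0.463 mg/L

After mixing, C = (74.10·0.2900 + 9.050·8.210) / 83.15 = 95.79/83.15 = 1.152 mg/L.
Travel time t = 28·1000 / 0.26 = 107700 s = 29.91 h.
3.0%/h lost → k = −ln(1 − 0.03) = 0.03046 h⁻¹.
Applying C = C₀e^(−kt): 1.152 × 0.4021 = 0.4632 mg/L.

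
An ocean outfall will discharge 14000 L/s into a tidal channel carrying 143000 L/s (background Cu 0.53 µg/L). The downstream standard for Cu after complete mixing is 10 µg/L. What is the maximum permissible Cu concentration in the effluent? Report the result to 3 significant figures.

107 µg/L

At the limit, (Qr·Cr + Qe·Cₑ)/(Qr + Qe) = 10:
Cₑ = (157000·10 − 143000·0.5300) / 14000 = 106.7 µg/L.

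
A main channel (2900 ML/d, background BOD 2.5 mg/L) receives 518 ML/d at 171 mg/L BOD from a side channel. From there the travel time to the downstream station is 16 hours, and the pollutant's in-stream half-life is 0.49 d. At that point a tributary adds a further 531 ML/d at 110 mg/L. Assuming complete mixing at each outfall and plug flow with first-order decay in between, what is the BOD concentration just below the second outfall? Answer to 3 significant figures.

24.2 mg/L

Conservation of mass: C = (2900·2.500 + 518.0·171.0) / 3418 = 95830/3418 = 28.04 mg/L; combined flow 3418 ML/d.
Half-life 0.49 d → k = ln 2 / 0.49 = 1.415 d⁻¹.
After decay, C = 28.04 × e^(−kt) = 28.04 × 0.3894 = 10.92 mg/L.
At the second outfall, C = (3418·10.92 + 531.0·110.0) / (3418 + 531.0) = 24.24 mg/L.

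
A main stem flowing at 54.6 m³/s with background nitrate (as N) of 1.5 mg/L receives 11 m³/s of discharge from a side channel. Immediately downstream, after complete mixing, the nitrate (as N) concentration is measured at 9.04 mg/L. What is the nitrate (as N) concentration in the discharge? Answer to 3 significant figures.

Mass balance: 54.60·1.500 + 11.00·Cₑ = 65.60·9.040
→ Cₑ = (65.60·9.040 − 54.60·1.500) / 11.00 = 46.47 mg/L.

46.5 mg/L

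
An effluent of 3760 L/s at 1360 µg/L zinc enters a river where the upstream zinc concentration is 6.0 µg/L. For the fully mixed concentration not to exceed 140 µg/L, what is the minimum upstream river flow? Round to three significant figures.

Set C_mix = 140: (Q·6.000 + 3760·1360) / (Q + 3760) = 140
→ Q = 3760·(1360 − 140)/(140 − 6.000) = 34230 L/s.

34200 L/s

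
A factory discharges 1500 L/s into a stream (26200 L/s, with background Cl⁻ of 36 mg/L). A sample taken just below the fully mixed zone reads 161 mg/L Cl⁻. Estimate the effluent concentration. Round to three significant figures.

2340 mg/L

Mass balance: 26200·36.00 + 1500·Cₑ = 27700·161.0
→ Cₑ = (27700·161.0 − 26200·36.00) / 1500 = 2344 mg/L.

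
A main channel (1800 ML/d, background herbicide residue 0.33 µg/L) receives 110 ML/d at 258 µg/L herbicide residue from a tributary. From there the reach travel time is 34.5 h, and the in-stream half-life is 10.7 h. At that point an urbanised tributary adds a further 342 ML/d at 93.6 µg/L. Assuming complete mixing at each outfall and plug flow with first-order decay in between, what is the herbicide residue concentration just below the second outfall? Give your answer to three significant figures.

15.6 µg/L

Flow-weighted average: C = (1800·0.3300 + 110.0·258.0) / 1910 = 28970/1910 = 15.17 µg/L; combined flow 1910 ML/d.
Half-life 10.7 h → k = ln 2 / 10.7 = 0.06478 h⁻¹ = 1.555 d⁻¹.
Decay over the reach: 15.17·exp(−kt) = 15.17·0.1070 = 1.623 µg/L.
At the second outfall, C = (1910·1.623 + 342.0·93.60) / (1910 + 342.0) = 15.59 µg/L.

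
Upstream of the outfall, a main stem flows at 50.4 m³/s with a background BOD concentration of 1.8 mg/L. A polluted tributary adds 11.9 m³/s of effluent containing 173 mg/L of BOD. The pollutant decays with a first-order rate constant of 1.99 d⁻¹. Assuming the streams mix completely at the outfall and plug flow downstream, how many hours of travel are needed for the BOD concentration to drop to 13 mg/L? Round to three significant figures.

11.8 h

Mixed concentration C = ΣQC/ΣQ = (50.40·1.800 + 11.90·173.0) / 62.30 = 2149/62.30 = 34.50 mg/L.
34.50·exp(−k·t) = 13 → t = ln(34.50/13)/k = 42380 s = 11.77 h.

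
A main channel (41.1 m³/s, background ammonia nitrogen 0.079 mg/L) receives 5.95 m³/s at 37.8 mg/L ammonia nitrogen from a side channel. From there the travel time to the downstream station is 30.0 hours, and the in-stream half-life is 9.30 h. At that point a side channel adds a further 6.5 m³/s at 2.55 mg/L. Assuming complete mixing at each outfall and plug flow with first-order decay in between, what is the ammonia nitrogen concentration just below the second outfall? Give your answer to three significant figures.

Flow-weighted average: C = (41.10·0.07900 + 5.950·37.80) / 47.05 = 228.2/47.05 = 4.849 mg/L; combined flow 47.05 m³/s.
Half-life 9.30 h → k = ln 2 / 9.30 = 0.07453 h⁻¹ = 1.789 d⁻¹.
After decay, C = 4.849 × e^(−kt) = 4.849 × 0.1069 = 0.5183 mg/L.
At the second outfall, C = (47.05·0.5183 + 6.500·2.550) / (47.05 + 6.500) = 0.7649 mg/L.

0.765 mg/L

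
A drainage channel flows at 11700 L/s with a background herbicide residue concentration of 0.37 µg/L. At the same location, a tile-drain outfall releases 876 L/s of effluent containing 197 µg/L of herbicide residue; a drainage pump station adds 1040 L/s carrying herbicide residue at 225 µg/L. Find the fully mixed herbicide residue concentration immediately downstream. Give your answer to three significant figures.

Flow-weighted average: C = (11700·0.3700 + 876.0·197.0 + 1040·225.0) / 13620 = 410900/13620 = 30.18 µg/L.

30.2 µg/L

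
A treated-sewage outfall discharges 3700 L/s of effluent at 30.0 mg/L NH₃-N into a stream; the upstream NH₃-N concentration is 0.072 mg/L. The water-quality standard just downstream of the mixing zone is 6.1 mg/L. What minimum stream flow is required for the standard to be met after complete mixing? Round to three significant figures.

14700 L/s

Set C_mix = 6.1: (Q·0.07200 + 3700·30.00) / (Q + 3700) = 6.1
→ Q = 3700·(30.00 − 6.1)/(6.1 − 0.07200) = 14670 L/s.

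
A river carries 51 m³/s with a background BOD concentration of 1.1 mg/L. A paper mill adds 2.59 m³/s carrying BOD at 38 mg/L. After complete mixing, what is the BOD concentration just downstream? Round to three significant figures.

After mixing, C = (51.00·1.100 + 2.590·38.00) / 53.59 = 154.5/53.59 = 2.883 mg/L.

2.88 mg/L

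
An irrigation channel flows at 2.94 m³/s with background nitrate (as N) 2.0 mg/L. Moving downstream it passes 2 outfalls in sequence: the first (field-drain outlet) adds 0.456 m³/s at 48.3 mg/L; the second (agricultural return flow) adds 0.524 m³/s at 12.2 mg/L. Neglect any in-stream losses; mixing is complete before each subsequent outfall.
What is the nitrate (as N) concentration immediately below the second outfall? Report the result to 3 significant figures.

Below outfall 1: Q → 3.396 m³/s, C = (2.940·2.000 + 0.4560·48.30)/3.396 = 8.217 mg/L.
Below outfall 2: Q → 3.920 m³/s, C = (3.396·8.217 + 0.5240·12.20)/3.920 = 8.749 mg/L.

8.75 mg/L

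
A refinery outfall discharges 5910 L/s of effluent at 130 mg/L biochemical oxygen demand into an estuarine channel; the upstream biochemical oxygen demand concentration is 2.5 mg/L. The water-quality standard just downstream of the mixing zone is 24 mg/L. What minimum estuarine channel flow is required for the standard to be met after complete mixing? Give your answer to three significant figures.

29100 L/s

Set C_mix = 24: (Q·2.500 + 5910·130.0) / (Q + 5910) = 24
→ Q = 5910·(130.0 − 24)/(24 − 2.500) = 29140 L/s.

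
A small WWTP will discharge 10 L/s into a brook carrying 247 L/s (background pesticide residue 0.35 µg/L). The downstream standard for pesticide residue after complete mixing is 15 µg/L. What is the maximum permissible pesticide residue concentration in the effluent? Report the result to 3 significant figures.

377 µg/L

At the limit, (Qr·Cr + Qe·Cₑ)/(Qr + Qe) = 15:
Cₑ = (257.0·15 − 247.0·0.3500) / 10.00 = 376.9 µg/L.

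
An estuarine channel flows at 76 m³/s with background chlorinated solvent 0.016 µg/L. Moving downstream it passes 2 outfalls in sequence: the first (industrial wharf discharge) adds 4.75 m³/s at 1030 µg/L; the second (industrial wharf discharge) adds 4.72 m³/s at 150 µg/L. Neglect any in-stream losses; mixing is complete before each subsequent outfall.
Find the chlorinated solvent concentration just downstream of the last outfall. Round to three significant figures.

65.5 µg/L

Outfall 1: combined Q = 80.75 m³/s; C = (76.00·0.01600 + 4.750·1030)/80.75 = 60.60 µg/L.
Outfall 2: combined Q = 85.47 m³/s; C = (80.75·60.60 + 4.720·150.0)/85.47 = 65.54 µg/L.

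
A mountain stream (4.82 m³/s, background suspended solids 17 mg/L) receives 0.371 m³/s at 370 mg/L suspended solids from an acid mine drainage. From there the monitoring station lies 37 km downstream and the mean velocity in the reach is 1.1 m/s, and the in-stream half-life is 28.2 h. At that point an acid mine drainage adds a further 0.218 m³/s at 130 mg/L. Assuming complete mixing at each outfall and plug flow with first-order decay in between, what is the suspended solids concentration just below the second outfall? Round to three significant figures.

37.5 mg/L

After mixing, C = (4.820·17.00 + 0.3710·370.0) / 5.191 = 219.2/5.191 = 42.23 mg/L; combined flow 5.191 m³/s.
Travel time t = 37·1000 / 1.1 = 33640 s = 9.343 h.
Half-life 28.2 h → k = ln 2 / 28.2 = 0.02458 h⁻¹ = 0.5899 d⁻¹.
After decay, C = 42.23 × e^(−kt) = 42.23 × 0.7948 = 33.56 mg/L.
Second outfall: C = (5.191·33.56 + 0.2180·130.0)/5.409 = 37.45 mg/L.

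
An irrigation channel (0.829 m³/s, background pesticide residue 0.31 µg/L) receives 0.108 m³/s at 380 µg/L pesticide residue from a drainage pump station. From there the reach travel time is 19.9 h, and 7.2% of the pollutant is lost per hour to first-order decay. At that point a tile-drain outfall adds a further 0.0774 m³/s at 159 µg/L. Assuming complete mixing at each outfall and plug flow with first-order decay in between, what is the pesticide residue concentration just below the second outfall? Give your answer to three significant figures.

Mass balance: C = (0.8290·0.3100 + 0.1080·380.0) / 0.9370 = 41.30/0.9370 = 44.07 µg/L; combined flow 0.9370 m³/s.
7.2%/h lost → k = −ln(1 − 0.072) = 0.07472 h⁻¹.
First-order decay: C = 44.07·exp(−k·t) = 44.07·0.2261 = 9.963 µg/L.
Second outfall: C = (0.9370·9.963 + 0.07740·159.0)/1.014 = 21.33 µg/L.

21.3 µg/L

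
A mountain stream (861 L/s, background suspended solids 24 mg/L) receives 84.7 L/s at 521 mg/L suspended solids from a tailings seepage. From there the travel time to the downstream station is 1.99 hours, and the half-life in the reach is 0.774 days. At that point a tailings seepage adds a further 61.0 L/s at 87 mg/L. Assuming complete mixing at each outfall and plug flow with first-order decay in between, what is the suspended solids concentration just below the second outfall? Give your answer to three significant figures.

Mixed concentration C = ΣQC/ΣQ = (861.0·24.00 + 84.70·521.0) / 945.7 = 64790/945.7 = 68.51 mg/L; combined flow 945.7 L/s.
Half-life 0.774 d → k = ln 2 / 0.774 = 0.8955 d⁻¹.
Applying C = C₀e^(−kt): 68.51 × 0.9284 = 63.61 mg/L.
At the second outfall, C = (945.7·63.61 + 61.00·87.00) / (945.7 + 61.00) = 65.03 mg/L.

65.0 mg/L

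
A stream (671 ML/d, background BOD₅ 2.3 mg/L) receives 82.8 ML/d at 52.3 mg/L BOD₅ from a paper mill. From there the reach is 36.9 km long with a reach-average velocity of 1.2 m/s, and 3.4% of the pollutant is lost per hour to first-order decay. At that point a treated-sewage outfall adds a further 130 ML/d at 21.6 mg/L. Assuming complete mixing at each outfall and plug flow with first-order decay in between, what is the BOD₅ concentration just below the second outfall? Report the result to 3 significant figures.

8.12 mg/L

Mass balance: C = (671.0·2.300 + 82.80·52.30) / 753.8 = 5874/753.8 = 7.792 mg/L; combined flow 753.8 ML/d.
Travel time t = 36.9·1000 / 1.2 = 30750 s = 8.542 h.
3.4%/h lost → k = −ln(1 − 0.034) = 0.03459 h⁻¹.
First-order decay: C = 7.792·exp(−k·t) = 7.792·0.7442 = 5.799 mg/L.
At the second outfall, C = (753.8·5.799 + 130.0·21.60) / (753.8 + 130.0) = 8.123 mg/L.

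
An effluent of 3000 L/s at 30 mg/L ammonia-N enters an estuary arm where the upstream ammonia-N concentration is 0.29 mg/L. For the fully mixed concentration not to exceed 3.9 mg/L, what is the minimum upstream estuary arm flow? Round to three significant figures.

21700 L/s

Set C_mix = 3.9: (Q·0.2900 + 3000·30.00) / (Q + 3000) = 3.9
→ Q = 3000·(30.00 − 3.9)/(3.9 − 0.2900) = 21690 L/s.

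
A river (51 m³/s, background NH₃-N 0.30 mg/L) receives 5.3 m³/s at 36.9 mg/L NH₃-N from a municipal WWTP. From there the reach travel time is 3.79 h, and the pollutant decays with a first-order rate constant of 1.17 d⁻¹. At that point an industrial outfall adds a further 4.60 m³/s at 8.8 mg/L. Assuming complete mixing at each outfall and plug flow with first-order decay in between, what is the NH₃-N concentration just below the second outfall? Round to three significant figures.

Flow-weighted average: C = (51.00·0.3000 + 5.300·36.90) / 56.30 = 210.9/56.30 = 3.745 mg/L; combined flow 56.30 m³/s.
First-order decay: C = 3.745·exp(−k·t) = 3.745·0.8313 = 3.114 mg/L.
At the second outfall, C = (56.30·3.114 + 4.600·8.800) / (56.30 + 4.600) = 3.543 mg/L.

3.54 mg/L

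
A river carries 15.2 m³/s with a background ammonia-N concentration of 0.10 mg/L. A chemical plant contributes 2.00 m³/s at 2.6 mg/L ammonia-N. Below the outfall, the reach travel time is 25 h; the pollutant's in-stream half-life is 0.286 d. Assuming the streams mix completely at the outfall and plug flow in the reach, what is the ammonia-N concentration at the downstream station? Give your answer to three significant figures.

0.0313 mg/L

Conservation of mass: C = (15.20·0.1000 + 2.000·2.600) / 17.20 = 6.720/17.20 = 0.3907 mg/L.
Half-life 0.286 d → k = ln 2 / 0.286 = 2.424 d⁻¹.
First-order decay: C = 0.3907·exp(−k·t) = 0.3907·0.08009 = 0.03129 mg/L.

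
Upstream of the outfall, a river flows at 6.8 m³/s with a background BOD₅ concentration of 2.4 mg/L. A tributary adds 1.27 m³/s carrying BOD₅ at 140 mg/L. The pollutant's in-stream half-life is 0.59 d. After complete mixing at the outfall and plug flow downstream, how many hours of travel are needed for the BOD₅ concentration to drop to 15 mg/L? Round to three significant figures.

9.65 h

Conservation of mass: C = (6.800·2.400 + 1.270·140.0) / 8.070 = 194.1/8.070 = 24.05 mg/L.
Half-life 0.59 d → k = ln 2 / 0.59 = 1.175 d⁻¹.
24.05·exp(−k·t) = 15 → t = ln(24.05/15)/k = 34730 s = 9.648 h.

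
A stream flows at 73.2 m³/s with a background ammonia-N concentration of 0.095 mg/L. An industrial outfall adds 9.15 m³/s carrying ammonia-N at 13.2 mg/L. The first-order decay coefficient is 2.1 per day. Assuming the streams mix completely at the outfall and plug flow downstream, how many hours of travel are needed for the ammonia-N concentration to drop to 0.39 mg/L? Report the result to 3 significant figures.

15.8 h

Mass balance: C = (73.20·0.09500 + 9.150·13.20) / 82.35 = 127.7/82.35 = 1.551 mg/L.
1.551·exp(−k·t) = 0.39 → t = ln(1.551/0.39)/k = 56800 s = 15.78 h.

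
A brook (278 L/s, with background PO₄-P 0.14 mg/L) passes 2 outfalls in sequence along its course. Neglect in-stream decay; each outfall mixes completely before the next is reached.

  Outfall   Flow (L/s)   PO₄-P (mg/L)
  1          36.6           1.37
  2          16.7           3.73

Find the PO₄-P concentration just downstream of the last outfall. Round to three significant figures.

0.457 mg/L

After outfall 1: Q = 278.0 + 36.60 = 314.6 L/s; C = (278.0·0.1400 + 36.60·1.370)/314.6 = 0.2831 mg/L.
After outfall 2: Q = 314.6 + 16.70 = 331.3 L/s; C = (314.6·0.2831 + 16.70·3.730)/331.3 = 0.4568 mg/L.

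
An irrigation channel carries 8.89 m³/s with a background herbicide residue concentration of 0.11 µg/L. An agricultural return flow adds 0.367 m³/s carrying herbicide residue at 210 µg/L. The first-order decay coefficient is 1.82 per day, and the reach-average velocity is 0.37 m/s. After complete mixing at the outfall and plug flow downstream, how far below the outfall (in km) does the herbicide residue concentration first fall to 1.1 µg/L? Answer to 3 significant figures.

35.8 km

Flow-weighted average: C = (8.890·0.1100 + 0.3670·210.0) / 9.257 = 78.05/9.257 = 8.431 µg/L.
Set 8.431·exp(−k·t) = 1.1 → t = ln(8.431/1.1)/k = 96680 s = 26.86 h.
Distance = v·t = 0.37·96680 = 35770 m = 35.77 km.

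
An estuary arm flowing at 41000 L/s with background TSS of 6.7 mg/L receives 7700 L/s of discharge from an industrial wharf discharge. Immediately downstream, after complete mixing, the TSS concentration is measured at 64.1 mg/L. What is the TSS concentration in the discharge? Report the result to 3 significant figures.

Mass balance: 41000·6.700 + 7700·Cₑ = 48700·64.10
→ Cₑ = (48700·64.10 − 41000·6.700) / 7700 = 369.7 mg/L.

370 mg/L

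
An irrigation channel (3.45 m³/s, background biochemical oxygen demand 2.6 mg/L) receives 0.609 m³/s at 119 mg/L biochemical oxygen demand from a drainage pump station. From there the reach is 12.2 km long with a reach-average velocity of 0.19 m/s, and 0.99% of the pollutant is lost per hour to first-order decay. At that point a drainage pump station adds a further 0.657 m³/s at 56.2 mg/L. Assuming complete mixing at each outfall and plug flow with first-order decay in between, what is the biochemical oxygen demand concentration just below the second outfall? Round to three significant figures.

Flow-weighted average: C = (3.450·2.600 + 0.6090·119.0) / 4.059 = 81.44/4.059 = 20.06 mg/L; combined flow 4.059 m³/s.
Travel time t = 12.2·1000 / 0.19 = 64210 s = 17.84 h.
0.99%/h lost → k = −ln(1 − 0.0099) = 0.009949 h⁻¹.
Applying C = C₀e^(−kt): 20.06 × 0.8374 = 16.80 mg/L.
Second outfall: C = (4.059·16.80 + 0.6570·56.20)/4.716 = 22.29 mg/L.

22.3 mg/L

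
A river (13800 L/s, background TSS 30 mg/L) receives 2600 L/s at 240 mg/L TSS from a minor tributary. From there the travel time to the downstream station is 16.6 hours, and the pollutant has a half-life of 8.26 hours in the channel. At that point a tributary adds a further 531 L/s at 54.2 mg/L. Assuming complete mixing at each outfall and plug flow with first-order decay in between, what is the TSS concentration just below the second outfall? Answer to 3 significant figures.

Mixed concentration C = ΣQC/ΣQ = (13800·30.00 + 2600·240.0) / 16400 = 1038000/16400 = 63.29 mg/L; combined flow 16400 L/s.
Half-life 8.26 h → k = ln 2 / 8.26 = 0.08392 h⁻¹ = 2.014 d⁻¹.
Applying C = C₀e^(−kt): 63.29 × 0.2483 = 15.72 mg/L.
At the second outfall, C = (16400·15.72 + 531.0·54.20) / (16400 + 531.0) = 16.92 mg/L.

16.9 mg/L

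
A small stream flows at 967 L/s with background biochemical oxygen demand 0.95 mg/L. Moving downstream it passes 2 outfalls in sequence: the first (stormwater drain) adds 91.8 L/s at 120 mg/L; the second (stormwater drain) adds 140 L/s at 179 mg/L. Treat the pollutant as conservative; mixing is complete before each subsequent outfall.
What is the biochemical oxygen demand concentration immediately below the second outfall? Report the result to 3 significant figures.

30.9 mg/L

Below outfall 1: Q → 1059 L/s, C = (967.0·0.9500 + 91.80·120.0)/1059 = 11.27 mg/L.
Below outfall 2: Q → 1199 L/s, C = (1059·11.27 + 140.0·179.0)/1199 = 30.86 mg/L.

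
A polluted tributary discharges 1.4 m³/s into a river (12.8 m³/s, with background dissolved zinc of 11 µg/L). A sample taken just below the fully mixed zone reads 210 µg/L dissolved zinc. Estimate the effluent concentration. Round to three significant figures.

2030 µg/L

Mass balance: 12.80·11.00 + 1.400·Cₑ = 14.20·210.0
→ Cₑ = (14.20·210.0 − 12.80·11.00) / 1.400 = 2029 µg/L.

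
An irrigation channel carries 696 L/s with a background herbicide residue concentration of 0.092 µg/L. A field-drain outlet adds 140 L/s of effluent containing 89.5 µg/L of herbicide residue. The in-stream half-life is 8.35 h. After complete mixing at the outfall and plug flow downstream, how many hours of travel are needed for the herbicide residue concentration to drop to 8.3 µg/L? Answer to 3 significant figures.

7.18 h

After mixing, C = (696.0·0.09200 + 140.0·89.50) / 836.0 = 12590/836.0 = 15.06 µg/L.
Half-life 8.35 h → k = ln 2 / 8.35 = 0.08301 h⁻¹ = 1.992 d⁻¹.
15.06·exp(−k·t) = 8.3 → t = ln(15.06/8.3)/k = 25850 s = 7.181 h.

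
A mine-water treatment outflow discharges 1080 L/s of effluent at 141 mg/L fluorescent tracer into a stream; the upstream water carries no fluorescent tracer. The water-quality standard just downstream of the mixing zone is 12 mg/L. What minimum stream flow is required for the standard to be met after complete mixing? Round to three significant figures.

11600 L/s

Set C_mix = 12: (Q·0 + 1080·141.0) / (Q + 1080) = 12
→ Q = 1080·(141.0 − 12)/(12 − 0) = 11610 L/s.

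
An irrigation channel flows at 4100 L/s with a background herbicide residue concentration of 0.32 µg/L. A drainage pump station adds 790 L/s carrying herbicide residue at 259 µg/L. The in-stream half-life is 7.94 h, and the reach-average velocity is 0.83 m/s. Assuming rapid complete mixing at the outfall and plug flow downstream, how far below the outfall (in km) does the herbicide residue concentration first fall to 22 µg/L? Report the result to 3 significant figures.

Conservation of mass: C = (4100·0.3200 + 790.0·259.0) / 4890 = 205900/4890 = 42.11 µg/L.
Half-life 7.94 h → k = ln 2 / 7.94 = 0.08730 h⁻¹ = 2.095 d⁻¹.
Set 42.11·exp(−k·t) = 22 → t = ln(42.11/22)/k = 26770 s = 7.437 h.
Distance = v·t = 0.83·26770 = 22220 m = 22.22 km.

22.2 km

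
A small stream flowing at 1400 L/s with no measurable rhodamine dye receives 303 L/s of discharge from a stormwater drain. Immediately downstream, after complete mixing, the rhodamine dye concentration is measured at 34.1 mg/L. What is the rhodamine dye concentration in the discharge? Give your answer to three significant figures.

Mass balance: 1400·0 + 303.0·Cₑ = 1703·34.10
→ Cₑ = (1703·34.10 − 1400·0) / 303.0 = 191.7 mg/L.

192 mg/L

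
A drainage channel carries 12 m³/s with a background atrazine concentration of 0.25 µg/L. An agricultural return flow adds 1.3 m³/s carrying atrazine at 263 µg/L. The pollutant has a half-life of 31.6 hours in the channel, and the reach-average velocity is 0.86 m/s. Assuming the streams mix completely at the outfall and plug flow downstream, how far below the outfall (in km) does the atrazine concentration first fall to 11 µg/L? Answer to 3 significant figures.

Flow-weighted average: C = (12.00·0.2500 + 1.300·263.0) / 13.30 = 344.9/13.30 = 25.93 µg/L.
Half-life 31.6 h → k = ln 2 / 31.6 = 0.02194 h⁻¹ = 0.5264 d⁻¹.
Set 25.93·exp(−k·t) = 11 → t = ln(25.93/11)/k = 140700 s = 39.10 h.
Distance = v·t = 0.86·140700 = 121000 m = 121.0 km.

121 km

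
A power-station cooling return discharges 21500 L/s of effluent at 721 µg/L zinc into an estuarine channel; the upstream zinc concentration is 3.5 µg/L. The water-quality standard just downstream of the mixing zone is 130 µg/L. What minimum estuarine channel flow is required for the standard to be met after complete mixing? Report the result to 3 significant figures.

100000 L/s

Set C_mix = 130: (Q·3.500 + 21500·721.0) / (Q + 21500) = 130
→ Q = 21500·(721.0 − 130)/(130 − 3.500) = 100400 L/s.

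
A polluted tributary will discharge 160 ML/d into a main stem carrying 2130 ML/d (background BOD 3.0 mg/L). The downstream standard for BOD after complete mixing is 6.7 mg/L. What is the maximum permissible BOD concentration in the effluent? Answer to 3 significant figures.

56.0 mg/L

At the limit, (Qr·Cr + Qe·Cₑ)/(Qr + Qe) = 6.7:
Cₑ = (2290·6.7 − 2130·3.000) / 160.0 = 55.96 mg/L.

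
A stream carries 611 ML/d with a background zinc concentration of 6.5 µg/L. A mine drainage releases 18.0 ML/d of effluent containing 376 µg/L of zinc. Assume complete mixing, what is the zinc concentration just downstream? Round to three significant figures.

Conservation of mass: C = (611.0·6.500 + 18.00·376.0) / 629.0 = 10740/629.0 = 17.07 µg/L.

17.1 µg/L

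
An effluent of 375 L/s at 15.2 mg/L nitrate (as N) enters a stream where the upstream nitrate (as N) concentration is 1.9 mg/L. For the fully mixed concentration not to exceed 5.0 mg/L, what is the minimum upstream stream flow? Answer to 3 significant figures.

Set C_mix = 5.0: (Q·1.900 + 375.0·15.20) / (Q + 375.0) = 5.0
→ Q = 375.0·(15.20 − 5.0)/(5.0 − 1.900) = 1234 L/s.

1230 L/s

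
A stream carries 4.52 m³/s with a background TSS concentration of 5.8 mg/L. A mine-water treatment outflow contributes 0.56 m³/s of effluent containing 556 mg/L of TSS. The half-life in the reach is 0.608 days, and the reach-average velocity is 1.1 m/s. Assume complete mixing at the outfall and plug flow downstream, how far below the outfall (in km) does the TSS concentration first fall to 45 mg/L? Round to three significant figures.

32.5 km

After mixing, C = (4.520·5.800 + 0.5600·556.0) / 5.080 = 337.6/5.080 = 66.45 mg/L.
Half-life 0.608 d → k = ln 2 / 0.608 = 1.140 d⁻¹.
Set 66.45·exp(−k·t) = 45 → t = ln(66.45/45)/k = 29540 s = 8.206 h.
Distance = v·t = 1.1·29540 = 32500 m = 32.50 km.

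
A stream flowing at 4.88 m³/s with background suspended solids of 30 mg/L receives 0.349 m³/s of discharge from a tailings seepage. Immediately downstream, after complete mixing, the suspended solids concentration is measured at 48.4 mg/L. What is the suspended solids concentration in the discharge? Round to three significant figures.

306 mg/L

Mass balance: 4.880·30.00 + 0.3490·Cₑ = 5.229·48.40
→ Cₑ = (5.229·48.40 − 4.880·30.00) / 0.3490 = 305.7 mg/L.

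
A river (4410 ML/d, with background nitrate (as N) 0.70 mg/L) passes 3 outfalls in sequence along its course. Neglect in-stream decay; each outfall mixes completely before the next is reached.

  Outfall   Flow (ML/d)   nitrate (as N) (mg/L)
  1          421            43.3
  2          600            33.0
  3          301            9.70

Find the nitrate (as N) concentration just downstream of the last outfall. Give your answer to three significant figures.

7.68 mg/L

After outfall 1: Q = 4410 + 421.0 = 4831 ML/d; C = (4410·0.7000 + 421.0·43.30)/4831 = 4.412 mg/L.
After outfall 2: Q = 4831 + 600.0 = 5431 ML/d; C = (4831·4.412 + 600.0·33.00)/5431 = 7.571 mg/L.
After outfall 3: Q = 5431 + 301.0 = 5732 ML/d; C = (5431·7.571 + 301.0·9.700)/5732 = 7.682 mg/L.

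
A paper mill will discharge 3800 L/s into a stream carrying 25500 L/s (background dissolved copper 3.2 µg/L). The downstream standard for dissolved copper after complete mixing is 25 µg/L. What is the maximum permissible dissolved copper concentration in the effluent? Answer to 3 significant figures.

At the limit, (Qr·Cr + Qe·Cₑ)/(Qr + Qe) = 25:
Cₑ = (29300·25 − 25500·3.200) / 3800 = 171.3 µg/L.

171 µg/L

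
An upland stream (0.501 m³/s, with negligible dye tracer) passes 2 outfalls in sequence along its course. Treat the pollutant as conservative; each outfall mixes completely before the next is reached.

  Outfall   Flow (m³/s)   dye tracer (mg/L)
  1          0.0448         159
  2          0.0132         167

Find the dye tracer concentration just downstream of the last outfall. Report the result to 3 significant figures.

Outfall 1: combined Q = 0.5458 m³/s; C = (0.5010·0 + 0.04480·159.0)/0.5458 = 13.05 mg/L.
Outfall 2: combined Q = 0.5590 m³/s; C = (0.5458·13.05 + 0.01320·167.0)/0.5590 = 16.69 mg/L.

16.7 mg/L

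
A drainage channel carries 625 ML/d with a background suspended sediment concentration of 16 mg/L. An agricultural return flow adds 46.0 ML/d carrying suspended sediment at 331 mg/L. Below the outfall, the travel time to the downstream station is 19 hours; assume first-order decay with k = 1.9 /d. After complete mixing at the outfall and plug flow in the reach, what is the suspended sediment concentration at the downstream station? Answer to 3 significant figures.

8.35 mg/L

Mixed concentration C = ΣQC/ΣQ = (625.0·16.00 + 46.00·331.0) / 671.0 = 25230/671.0 = 37.59 mg/L.
Decay over the reach: 37.59·exp(−kt) = 37.59·0.2222 = 8.354 mg/L.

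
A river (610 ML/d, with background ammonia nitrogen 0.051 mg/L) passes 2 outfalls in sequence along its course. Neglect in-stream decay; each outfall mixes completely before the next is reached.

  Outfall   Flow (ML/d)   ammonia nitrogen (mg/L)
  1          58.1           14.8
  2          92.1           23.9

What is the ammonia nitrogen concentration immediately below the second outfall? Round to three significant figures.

After outfall 1: Q = 610.0 + 58.10 = 668.1 ML/d; C = (610.0·0.05100 + 58.10·14.80)/668.1 = 1.334 mg/L.
After outfall 2: Q = 668.1 + 92.10 = 760.2 ML/d; C = (668.1·1.334 + 92.10·23.90)/760.2 = 4.068 mg/L.

4.07 mg/L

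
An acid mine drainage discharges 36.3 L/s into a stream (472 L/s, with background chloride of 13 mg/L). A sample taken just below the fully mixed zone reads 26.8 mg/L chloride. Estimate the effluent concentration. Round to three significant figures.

Mass balance: 472.0·13.00 + 36.30·Cₑ = 508.3·26.80
→ Cₑ = (508.3·26.80 − 472.0·13.00) / 36.30 = 206.2 mg/L.

206 mg/L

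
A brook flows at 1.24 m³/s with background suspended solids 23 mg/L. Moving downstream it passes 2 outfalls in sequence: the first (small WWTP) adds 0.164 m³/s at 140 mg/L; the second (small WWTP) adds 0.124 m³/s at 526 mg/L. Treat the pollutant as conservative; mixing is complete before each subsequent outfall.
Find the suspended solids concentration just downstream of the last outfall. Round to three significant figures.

76.4 mg/L

After outfall 1: Q = 1.240 + 0.1640 = 1.404 m³/s; C = (1.240·23.00 + 0.1640·140.0)/1.404 = 36.67 mg/L.
After outfall 2: Q = 1.404 + 0.1240 = 1.528 m³/s; C = (1.404·36.67 + 0.1240·526.0)/1.528 = 76.38 mg/L.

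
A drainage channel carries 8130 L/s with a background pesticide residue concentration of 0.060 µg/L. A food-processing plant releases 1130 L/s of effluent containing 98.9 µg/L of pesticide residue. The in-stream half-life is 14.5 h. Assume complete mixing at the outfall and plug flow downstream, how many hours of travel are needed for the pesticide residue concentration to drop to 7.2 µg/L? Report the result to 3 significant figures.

10.9 h

After mixing, C = (8130·0.06000 + 1130·98.90) / 9260 = 112200/9260 = 12.12 µg/L.
Half-life 14.5 h → k = ln 2 / 14.5 = 0.04780 h⁻¹ = 1.147 d⁻¹.
12.12·exp(−k·t) = 7.2 → t = ln(12.12/7.2)/k = 39230 s = 10.90 h.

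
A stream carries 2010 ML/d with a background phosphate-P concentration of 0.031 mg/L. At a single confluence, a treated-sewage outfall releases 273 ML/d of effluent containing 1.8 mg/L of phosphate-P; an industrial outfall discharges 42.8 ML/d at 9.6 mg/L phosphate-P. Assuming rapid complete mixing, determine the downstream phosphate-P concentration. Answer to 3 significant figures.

0.415 mg/L

Mass balance: C = (2010·0.03100 + 273.0·1.800 + 42.80·9.600) / 2326 = 964.6/2326 = 0.4147 mg/L.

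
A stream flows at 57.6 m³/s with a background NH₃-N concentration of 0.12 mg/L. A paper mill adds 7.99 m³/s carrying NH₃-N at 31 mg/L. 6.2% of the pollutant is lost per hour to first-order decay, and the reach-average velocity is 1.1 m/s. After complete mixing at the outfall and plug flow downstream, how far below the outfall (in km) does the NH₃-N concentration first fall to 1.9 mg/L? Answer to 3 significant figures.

After mixing, C = (57.60·0.1200 + 7.990·31.00) / 65.59 = 254.6/65.59 = 3.882 mg/L.
6.2%/h lost → k = −ln(1 − 0.062) = 0.06401 h⁻¹.
Set 3.882·exp(−k·t) = 1.9 → t = ln(3.882/1.9)/k = 40180 s = 11.16 h.
Distance = v·t = 1.1·40180 = 44200 m = 44.20 km.

44.2 km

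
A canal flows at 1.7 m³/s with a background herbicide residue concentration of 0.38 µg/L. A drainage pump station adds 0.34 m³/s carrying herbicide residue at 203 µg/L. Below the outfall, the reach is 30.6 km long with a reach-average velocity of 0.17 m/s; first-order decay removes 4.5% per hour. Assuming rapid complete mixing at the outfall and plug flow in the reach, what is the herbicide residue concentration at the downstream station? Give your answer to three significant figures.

After mixing, C = (1.700·0.3800 + 0.3400·203.0) / 2.040 = 69.67/2.040 = 34.15 µg/L.
Travel time t = 30.6·1000 / 0.17 = 180000 s = 50.00 h.
4.5%/h lost → k = −ln(1 − 0.045) = 0.04604 h⁻¹.
After decay, C = 34.15 × e^(−kt) = 34.15 × 0.1000 = 3.416 µg/L.

3.42 µg/L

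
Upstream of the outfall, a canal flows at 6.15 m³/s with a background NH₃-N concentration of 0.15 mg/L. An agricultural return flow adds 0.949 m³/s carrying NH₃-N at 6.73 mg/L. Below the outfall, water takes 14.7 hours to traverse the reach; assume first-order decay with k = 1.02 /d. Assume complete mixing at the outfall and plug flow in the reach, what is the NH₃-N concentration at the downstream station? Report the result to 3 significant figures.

Mixed concentration C = ΣQC/ΣQ = (6.150·0.1500 + 0.9490·6.730) / 7.099 = 7.309/7.099 = 1.030 mg/L.
Applying C = C₀e^(−kt): 1.030 × 0.5354 = 0.5513 mg/L.

0.551 mg/L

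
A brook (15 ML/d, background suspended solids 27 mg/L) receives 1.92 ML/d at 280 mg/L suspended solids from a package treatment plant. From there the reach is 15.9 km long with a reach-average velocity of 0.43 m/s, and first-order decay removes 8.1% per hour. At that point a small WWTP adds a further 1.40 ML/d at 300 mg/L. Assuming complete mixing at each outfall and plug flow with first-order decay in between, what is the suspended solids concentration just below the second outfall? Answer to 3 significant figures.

Mixed concentration C = ΣQC/ΣQ = (15.00·27.00 + 1.920·280.0) / 16.92 = 942.6/16.92 = 55.71 mg/L; combined flow 16.92 ML/d.
Travel time t = 15.9·1000 / 0.43 = 36980 s = 10.27 h.
8.1%/h lost → k = −ln(1 − 0.081) = 0.08447 h⁻¹.
After decay, C = 55.71 × e^(−kt) = 55.71 × 0.4200 = 23.40 mg/L.
Second outfall: C = (16.92·23.40 + 1.400·300.0)/18.32 = 44.53 mg/L.

44.5 mg/L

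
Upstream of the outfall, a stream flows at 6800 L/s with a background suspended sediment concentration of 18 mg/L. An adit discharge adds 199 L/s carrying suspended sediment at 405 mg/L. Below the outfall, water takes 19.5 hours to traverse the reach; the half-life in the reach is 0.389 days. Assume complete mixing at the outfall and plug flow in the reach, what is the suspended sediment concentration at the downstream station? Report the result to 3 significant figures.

6.82 mg/L

Mixed concentration C = ΣQC/ΣQ = (6800·18.00 + 199.0·405.0) / 6999 = 203000/6999 = 29.00 mg/L.
Half-life 0.389 d → k = ln 2 / 0.389 = 1.782 d⁻¹.
After decay, C = 29.00 × e^(−kt) = 29.00 × 0.2351 = 6.819 mg/L.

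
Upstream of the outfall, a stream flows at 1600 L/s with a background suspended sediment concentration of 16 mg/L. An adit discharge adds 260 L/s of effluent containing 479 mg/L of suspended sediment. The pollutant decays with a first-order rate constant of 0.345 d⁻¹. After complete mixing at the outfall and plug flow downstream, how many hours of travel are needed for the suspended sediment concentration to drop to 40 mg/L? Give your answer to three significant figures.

Mass balance: C = (1600·16.00 + 260.0·479.0) / 1860 = 150100/1860 = 80.72 mg/L.
80.72·exp(−k·t) = 40 → t = ln(80.72/40)/k = 175800 s = 48.84 h.

48.8 h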